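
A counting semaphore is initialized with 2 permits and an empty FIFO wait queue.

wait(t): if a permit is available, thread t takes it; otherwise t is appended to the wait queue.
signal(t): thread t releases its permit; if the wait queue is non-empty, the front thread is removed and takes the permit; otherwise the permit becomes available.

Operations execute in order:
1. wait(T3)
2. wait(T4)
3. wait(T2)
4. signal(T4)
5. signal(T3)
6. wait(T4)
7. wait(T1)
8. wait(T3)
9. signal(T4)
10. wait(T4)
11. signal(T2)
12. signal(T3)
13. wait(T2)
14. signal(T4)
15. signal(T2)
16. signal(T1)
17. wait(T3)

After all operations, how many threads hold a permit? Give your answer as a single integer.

Answer: 1

Derivation:
Step 1: wait(T3) -> count=1 queue=[] holders={T3}
Step 2: wait(T4) -> count=0 queue=[] holders={T3,T4}
Step 3: wait(T2) -> count=0 queue=[T2] holders={T3,T4}
Step 4: signal(T4) -> count=0 queue=[] holders={T2,T3}
Step 5: signal(T3) -> count=1 queue=[] holders={T2}
Step 6: wait(T4) -> count=0 queue=[] holders={T2,T4}
Step 7: wait(T1) -> count=0 queue=[T1] holders={T2,T4}
Step 8: wait(T3) -> count=0 queue=[T1,T3] holders={T2,T4}
Step 9: signal(T4) -> count=0 queue=[T3] holders={T1,T2}
Step 10: wait(T4) -> count=0 queue=[T3,T4] holders={T1,T2}
Step 11: signal(T2) -> count=0 queue=[T4] holders={T1,T3}
Step 12: signal(T3) -> count=0 queue=[] holders={T1,T4}
Step 13: wait(T2) -> count=0 queue=[T2] holders={T1,T4}
Step 14: signal(T4) -> count=0 queue=[] holders={T1,T2}
Step 15: signal(T2) -> count=1 queue=[] holders={T1}
Step 16: signal(T1) -> count=2 queue=[] holders={none}
Step 17: wait(T3) -> count=1 queue=[] holders={T3}
Final holders: {T3} -> 1 thread(s)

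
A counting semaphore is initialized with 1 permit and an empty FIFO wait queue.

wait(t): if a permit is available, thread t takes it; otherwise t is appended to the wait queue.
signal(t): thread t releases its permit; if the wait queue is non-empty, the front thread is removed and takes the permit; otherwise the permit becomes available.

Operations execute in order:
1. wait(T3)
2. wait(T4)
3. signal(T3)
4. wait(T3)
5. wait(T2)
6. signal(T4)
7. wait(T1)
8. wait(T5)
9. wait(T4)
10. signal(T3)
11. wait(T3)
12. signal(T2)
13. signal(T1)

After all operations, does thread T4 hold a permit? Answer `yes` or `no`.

Answer: no

Derivation:
Step 1: wait(T3) -> count=0 queue=[] holders={T3}
Step 2: wait(T4) -> count=0 queue=[T4] holders={T3}
Step 3: signal(T3) -> count=0 queue=[] holders={T4}
Step 4: wait(T3) -> count=0 queue=[T3] holders={T4}
Step 5: wait(T2) -> count=0 queue=[T3,T2] holders={T4}
Step 6: signal(T4) -> count=0 queue=[T2] holders={T3}
Step 7: wait(T1) -> count=0 queue=[T2,T1] holders={T3}
Step 8: wait(T5) -> count=0 queue=[T2,T1,T5] holders={T3}
Step 9: wait(T4) -> count=0 queue=[T2,T1,T5,T4] holders={T3}
Step 10: signal(T3) -> count=0 queue=[T1,T5,T4] holders={T2}
Step 11: wait(T3) -> count=0 queue=[T1,T5,T4,T3] holders={T2}
Step 12: signal(T2) -> count=0 queue=[T5,T4,T3] holders={T1}
Step 13: signal(T1) -> count=0 queue=[T4,T3] holders={T5}
Final holders: {T5} -> T4 not in holders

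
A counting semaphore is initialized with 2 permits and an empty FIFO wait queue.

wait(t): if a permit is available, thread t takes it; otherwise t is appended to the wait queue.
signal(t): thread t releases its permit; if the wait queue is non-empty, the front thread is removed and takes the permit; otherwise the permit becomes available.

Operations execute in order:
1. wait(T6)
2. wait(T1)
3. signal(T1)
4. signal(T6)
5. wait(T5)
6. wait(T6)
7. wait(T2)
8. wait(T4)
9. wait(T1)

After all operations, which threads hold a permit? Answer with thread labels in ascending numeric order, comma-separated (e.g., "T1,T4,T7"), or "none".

Answer: T5,T6

Derivation:
Step 1: wait(T6) -> count=1 queue=[] holders={T6}
Step 2: wait(T1) -> count=0 queue=[] holders={T1,T6}
Step 3: signal(T1) -> count=1 queue=[] holders={T6}
Step 4: signal(T6) -> count=2 queue=[] holders={none}
Step 5: wait(T5) -> count=1 queue=[] holders={T5}
Step 6: wait(T6) -> count=0 queue=[] holders={T5,T6}
Step 7: wait(T2) -> count=0 queue=[T2] holders={T5,T6}
Step 8: wait(T4) -> count=0 queue=[T2,T4] holders={T5,T6}
Step 9: wait(T1) -> count=0 queue=[T2,T4,T1] holders={T5,T6}
Final holders: T5,T6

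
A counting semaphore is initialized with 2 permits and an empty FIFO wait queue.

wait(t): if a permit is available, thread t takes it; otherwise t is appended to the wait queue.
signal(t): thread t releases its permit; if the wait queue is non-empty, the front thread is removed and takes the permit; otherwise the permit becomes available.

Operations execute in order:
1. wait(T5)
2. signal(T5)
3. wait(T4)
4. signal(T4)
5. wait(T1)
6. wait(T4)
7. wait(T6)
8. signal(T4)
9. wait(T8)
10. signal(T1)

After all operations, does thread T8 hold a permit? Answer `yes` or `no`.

Answer: yes

Derivation:
Step 1: wait(T5) -> count=1 queue=[] holders={T5}
Step 2: signal(T5) -> count=2 queue=[] holders={none}
Step 3: wait(T4) -> count=1 queue=[] holders={T4}
Step 4: signal(T4) -> count=2 queue=[] holders={none}
Step 5: wait(T1) -> count=1 queue=[] holders={T1}
Step 6: wait(T4) -> count=0 queue=[] holders={T1,T4}
Step 7: wait(T6) -> count=0 queue=[T6] holders={T1,T4}
Step 8: signal(T4) -> count=0 queue=[] holders={T1,T6}
Step 9: wait(T8) -> count=0 queue=[T8] holders={T1,T6}
Step 10: signal(T1) -> count=0 queue=[] holders={T6,T8}
Final holders: {T6,T8} -> T8 in holders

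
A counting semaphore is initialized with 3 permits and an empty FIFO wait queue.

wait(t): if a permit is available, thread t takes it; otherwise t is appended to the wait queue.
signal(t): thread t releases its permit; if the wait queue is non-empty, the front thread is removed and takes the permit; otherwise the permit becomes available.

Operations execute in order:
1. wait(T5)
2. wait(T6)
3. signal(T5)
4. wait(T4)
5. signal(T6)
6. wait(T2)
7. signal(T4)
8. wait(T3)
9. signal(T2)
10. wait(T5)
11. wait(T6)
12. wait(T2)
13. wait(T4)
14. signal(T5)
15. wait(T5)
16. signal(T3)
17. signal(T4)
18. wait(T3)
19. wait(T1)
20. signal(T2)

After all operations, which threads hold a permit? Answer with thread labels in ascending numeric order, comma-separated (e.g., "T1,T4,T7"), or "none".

Answer: T3,T5,T6

Derivation:
Step 1: wait(T5) -> count=2 queue=[] holders={T5}
Step 2: wait(T6) -> count=1 queue=[] holders={T5,T6}
Step 3: signal(T5) -> count=2 queue=[] holders={T6}
Step 4: wait(T4) -> count=1 queue=[] holders={T4,T6}
Step 5: signal(T6) -> count=2 queue=[] holders={T4}
Step 6: wait(T2) -> count=1 queue=[] holders={T2,T4}
Step 7: signal(T4) -> count=2 queue=[] holders={T2}
Step 8: wait(T3) -> count=1 queue=[] holders={T2,T3}
Step 9: signal(T2) -> count=2 queue=[] holders={T3}
Step 10: wait(T5) -> count=1 queue=[] holders={T3,T5}
Step 11: wait(T6) -> count=0 queue=[] holders={T3,T5,T6}
Step 12: wait(T2) -> count=0 queue=[T2] holders={T3,T5,T6}
Step 13: wait(T4) -> count=0 queue=[T2,T4] holders={T3,T5,T6}
Step 14: signal(T5) -> count=0 queue=[T4] holders={T2,T3,T6}
Step 15: wait(T5) -> count=0 queue=[T4,T5] holders={T2,T3,T6}
Step 16: signal(T3) -> count=0 queue=[T5] holders={T2,T4,T6}
Step 17: signal(T4) -> count=0 queue=[] holders={T2,T5,T6}
Step 18: wait(T3) -> count=0 queue=[T3] holders={T2,T5,T6}
Step 19: wait(T1) -> count=0 queue=[T3,T1] holders={T2,T5,T6}
Step 20: signal(T2) -> count=0 queue=[T1] holders={T3,T5,T6}
Final holders: T3,T5,T6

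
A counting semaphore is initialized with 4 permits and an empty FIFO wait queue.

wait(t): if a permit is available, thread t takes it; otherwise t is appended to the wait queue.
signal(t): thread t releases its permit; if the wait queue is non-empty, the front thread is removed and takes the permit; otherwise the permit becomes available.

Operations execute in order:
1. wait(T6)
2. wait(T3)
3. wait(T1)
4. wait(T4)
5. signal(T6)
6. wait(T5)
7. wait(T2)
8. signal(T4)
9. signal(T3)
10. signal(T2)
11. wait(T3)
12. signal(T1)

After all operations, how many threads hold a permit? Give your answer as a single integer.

Answer: 2

Derivation:
Step 1: wait(T6) -> count=3 queue=[] holders={T6}
Step 2: wait(T3) -> count=2 queue=[] holders={T3,T6}
Step 3: wait(T1) -> count=1 queue=[] holders={T1,T3,T6}
Step 4: wait(T4) -> count=0 queue=[] holders={T1,T3,T4,T6}
Step 5: signal(T6) -> count=1 queue=[] holders={T1,T3,T4}
Step 6: wait(T5) -> count=0 queue=[] holders={T1,T3,T4,T5}
Step 7: wait(T2) -> count=0 queue=[T2] holders={T1,T3,T4,T5}
Step 8: signal(T4) -> count=0 queue=[] holders={T1,T2,T3,T5}
Step 9: signal(T3) -> count=1 queue=[] holders={T1,T2,T5}
Step 10: signal(T2) -> count=2 queue=[] holders={T1,T5}
Step 11: wait(T3) -> count=1 queue=[] holders={T1,T3,T5}
Step 12: signal(T1) -> count=2 queue=[] holders={T3,T5}
Final holders: {T3,T5} -> 2 thread(s)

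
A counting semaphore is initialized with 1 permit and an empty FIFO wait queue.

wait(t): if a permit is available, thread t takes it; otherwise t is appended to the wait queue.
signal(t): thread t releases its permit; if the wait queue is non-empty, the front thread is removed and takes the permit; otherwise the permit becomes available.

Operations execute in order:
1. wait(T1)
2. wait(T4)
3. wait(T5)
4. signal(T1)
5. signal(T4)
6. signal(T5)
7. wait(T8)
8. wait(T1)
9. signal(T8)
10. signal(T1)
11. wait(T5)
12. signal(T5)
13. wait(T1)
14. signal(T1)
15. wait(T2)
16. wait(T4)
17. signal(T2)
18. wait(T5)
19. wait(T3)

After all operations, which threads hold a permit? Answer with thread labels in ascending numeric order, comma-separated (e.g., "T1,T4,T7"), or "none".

Step 1: wait(T1) -> count=0 queue=[] holders={T1}
Step 2: wait(T4) -> count=0 queue=[T4] holders={T1}
Step 3: wait(T5) -> count=0 queue=[T4,T5] holders={T1}
Step 4: signal(T1) -> count=0 queue=[T5] holders={T4}
Step 5: signal(T4) -> count=0 queue=[] holders={T5}
Step 6: signal(T5) -> count=1 queue=[] holders={none}
Step 7: wait(T8) -> count=0 queue=[] holders={T8}
Step 8: wait(T1) -> count=0 queue=[T1] holders={T8}
Step 9: signal(T8) -> count=0 queue=[] holders={T1}
Step 10: signal(T1) -> count=1 queue=[] holders={none}
Step 11: wait(T5) -> count=0 queue=[] holders={T5}
Step 12: signal(T5) -> count=1 queue=[] holders={none}
Step 13: wait(T1) -> count=0 queue=[] holders={T1}
Step 14: signal(T1) -> count=1 queue=[] holders={none}
Step 15: wait(T2) -> count=0 queue=[] holders={T2}
Step 16: wait(T4) -> count=0 queue=[T4] holders={T2}
Step 17: signal(T2) -> count=0 queue=[] holders={T4}
Step 18: wait(T5) -> count=0 queue=[T5] holders={T4}
Step 19: wait(T3) -> count=0 queue=[T5,T3] holders={T4}
Final holders: T4

Answer: T4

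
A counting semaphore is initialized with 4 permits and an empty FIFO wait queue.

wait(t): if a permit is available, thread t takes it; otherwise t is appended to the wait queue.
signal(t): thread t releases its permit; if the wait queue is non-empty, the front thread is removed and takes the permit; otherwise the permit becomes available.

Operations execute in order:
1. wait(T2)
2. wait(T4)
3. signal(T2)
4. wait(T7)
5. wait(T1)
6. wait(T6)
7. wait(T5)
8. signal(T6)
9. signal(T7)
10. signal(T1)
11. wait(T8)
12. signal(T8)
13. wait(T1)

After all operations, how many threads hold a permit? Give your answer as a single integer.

Answer: 3

Derivation:
Step 1: wait(T2) -> count=3 queue=[] holders={T2}
Step 2: wait(T4) -> count=2 queue=[] holders={T2,T4}
Step 3: signal(T2) -> count=3 queue=[] holders={T4}
Step 4: wait(T7) -> count=2 queue=[] holders={T4,T7}
Step 5: wait(T1) -> count=1 queue=[] holders={T1,T4,T7}
Step 6: wait(T6) -> count=0 queue=[] holders={T1,T4,T6,T7}
Step 7: wait(T5) -> count=0 queue=[T5] holders={T1,T4,T6,T7}
Step 8: signal(T6) -> count=0 queue=[] holders={T1,T4,T5,T7}
Step 9: signal(T7) -> count=1 queue=[] holders={T1,T4,T5}
Step 10: signal(T1) -> count=2 queue=[] holders={T4,T5}
Step 11: wait(T8) -> count=1 queue=[] holders={T4,T5,T8}
Step 12: signal(T8) -> count=2 queue=[] holders={T4,T5}
Step 13: wait(T1) -> count=1 queue=[] holders={T1,T4,T5}
Final holders: {T1,T4,T5} -> 3 thread(s)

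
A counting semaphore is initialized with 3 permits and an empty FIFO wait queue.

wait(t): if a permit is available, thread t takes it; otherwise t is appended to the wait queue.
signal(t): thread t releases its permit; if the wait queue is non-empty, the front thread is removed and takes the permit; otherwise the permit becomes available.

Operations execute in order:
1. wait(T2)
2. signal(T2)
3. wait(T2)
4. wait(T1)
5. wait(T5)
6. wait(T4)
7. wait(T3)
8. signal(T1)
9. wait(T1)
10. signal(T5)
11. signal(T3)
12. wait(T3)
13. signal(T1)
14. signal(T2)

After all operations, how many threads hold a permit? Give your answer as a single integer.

Step 1: wait(T2) -> count=2 queue=[] holders={T2}
Step 2: signal(T2) -> count=3 queue=[] holders={none}
Step 3: wait(T2) -> count=2 queue=[] holders={T2}
Step 4: wait(T1) -> count=1 queue=[] holders={T1,T2}
Step 5: wait(T5) -> count=0 queue=[] holders={T1,T2,T5}
Step 6: wait(T4) -> count=0 queue=[T4] holders={T1,T2,T5}
Step 7: wait(T3) -> count=0 queue=[T4,T3] holders={T1,T2,T5}
Step 8: signal(T1) -> count=0 queue=[T3] holders={T2,T4,T5}
Step 9: wait(T1) -> count=0 queue=[T3,T1] holders={T2,T4,T5}
Step 10: signal(T5) -> count=0 queue=[T1] holders={T2,T3,T4}
Step 11: signal(T3) -> count=0 queue=[] holders={T1,T2,T4}
Step 12: wait(T3) -> count=0 queue=[T3] holders={T1,T2,T4}
Step 13: signal(T1) -> count=0 queue=[] holders={T2,T3,T4}
Step 14: signal(T2) -> count=1 queue=[] holders={T3,T4}
Final holders: {T3,T4} -> 2 thread(s)

Answer: 2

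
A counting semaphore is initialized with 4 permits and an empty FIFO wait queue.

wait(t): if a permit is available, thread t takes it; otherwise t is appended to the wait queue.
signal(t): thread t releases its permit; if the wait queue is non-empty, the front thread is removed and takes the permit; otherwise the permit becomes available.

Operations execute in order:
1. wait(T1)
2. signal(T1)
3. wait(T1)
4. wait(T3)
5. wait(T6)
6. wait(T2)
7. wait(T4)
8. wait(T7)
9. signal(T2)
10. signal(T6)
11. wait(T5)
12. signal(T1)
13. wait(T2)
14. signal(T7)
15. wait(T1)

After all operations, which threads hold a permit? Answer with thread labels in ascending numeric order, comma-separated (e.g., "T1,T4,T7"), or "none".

Answer: T2,T3,T4,T5

Derivation:
Step 1: wait(T1) -> count=3 queue=[] holders={T1}
Step 2: signal(T1) -> count=4 queue=[] holders={none}
Step 3: wait(T1) -> count=3 queue=[] holders={T1}
Step 4: wait(T3) -> count=2 queue=[] holders={T1,T3}
Step 5: wait(T6) -> count=1 queue=[] holders={T1,T3,T6}
Step 6: wait(T2) -> count=0 queue=[] holders={T1,T2,T3,T6}
Step 7: wait(T4) -> count=0 queue=[T4] holders={T1,T2,T3,T6}
Step 8: wait(T7) -> count=0 queue=[T4,T7] holders={T1,T2,T3,T6}
Step 9: signal(T2) -> count=0 queue=[T7] holders={T1,T3,T4,T6}
Step 10: signal(T6) -> count=0 queue=[] holders={T1,T3,T4,T7}
Step 11: wait(T5) -> count=0 queue=[T5] holders={T1,T3,T4,T7}
Step 12: signal(T1) -> count=0 queue=[] holders={T3,T4,T5,T7}
Step 13: wait(T2) -> count=0 queue=[T2] holders={T3,T4,T5,T7}
Step 14: signal(T7) -> count=0 queue=[] holders={T2,T3,T4,T5}
Step 15: wait(T1) -> count=0 queue=[T1] holders={T2,T3,T4,T5}
Final holders: T2,T3,T4,T5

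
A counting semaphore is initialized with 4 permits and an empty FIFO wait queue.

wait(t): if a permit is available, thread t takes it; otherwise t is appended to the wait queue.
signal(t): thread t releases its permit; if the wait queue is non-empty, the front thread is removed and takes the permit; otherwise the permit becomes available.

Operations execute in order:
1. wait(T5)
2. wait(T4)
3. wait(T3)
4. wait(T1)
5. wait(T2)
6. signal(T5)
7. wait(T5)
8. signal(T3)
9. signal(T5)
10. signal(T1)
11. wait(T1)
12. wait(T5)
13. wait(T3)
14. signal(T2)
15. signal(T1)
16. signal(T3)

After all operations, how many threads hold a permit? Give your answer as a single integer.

Step 1: wait(T5) -> count=3 queue=[] holders={T5}
Step 2: wait(T4) -> count=2 queue=[] holders={T4,T5}
Step 3: wait(T3) -> count=1 queue=[] holders={T3,T4,T5}
Step 4: wait(T1) -> count=0 queue=[] holders={T1,T3,T4,T5}
Step 5: wait(T2) -> count=0 queue=[T2] holders={T1,T3,T4,T5}
Step 6: signal(T5) -> count=0 queue=[] holders={T1,T2,T3,T4}
Step 7: wait(T5) -> count=0 queue=[T5] holders={T1,T2,T3,T4}
Step 8: signal(T3) -> count=0 queue=[] holders={T1,T2,T4,T5}
Step 9: signal(T5) -> count=1 queue=[] holders={T1,T2,T4}
Step 10: signal(T1) -> count=2 queue=[] holders={T2,T4}
Step 11: wait(T1) -> count=1 queue=[] holders={T1,T2,T4}
Step 12: wait(T5) -> count=0 queue=[] holders={T1,T2,T4,T5}
Step 13: wait(T3) -> count=0 queue=[T3] holders={T1,T2,T4,T5}
Step 14: signal(T2) -> count=0 queue=[] holders={T1,T3,T4,T5}
Step 15: signal(T1) -> count=1 queue=[] holders={T3,T4,T5}
Step 16: signal(T3) -> count=2 queue=[] holders={T4,T5}
Final holders: {T4,T5} -> 2 thread(s)

Answer: 2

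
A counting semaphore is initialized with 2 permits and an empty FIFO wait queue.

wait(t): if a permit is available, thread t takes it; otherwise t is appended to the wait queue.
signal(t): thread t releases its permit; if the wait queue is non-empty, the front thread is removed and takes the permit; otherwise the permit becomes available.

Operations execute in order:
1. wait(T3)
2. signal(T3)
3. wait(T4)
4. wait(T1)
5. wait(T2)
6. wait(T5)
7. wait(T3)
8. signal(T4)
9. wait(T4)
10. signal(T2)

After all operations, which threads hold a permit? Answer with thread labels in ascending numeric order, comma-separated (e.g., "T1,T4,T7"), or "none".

Answer: T1,T5

Derivation:
Step 1: wait(T3) -> count=1 queue=[] holders={T3}
Step 2: signal(T3) -> count=2 queue=[] holders={none}
Step 3: wait(T4) -> count=1 queue=[] holders={T4}
Step 4: wait(T1) -> count=0 queue=[] holders={T1,T4}
Step 5: wait(T2) -> count=0 queue=[T2] holders={T1,T4}
Step 6: wait(T5) -> count=0 queue=[T2,T5] holders={T1,T4}
Step 7: wait(T3) -> count=0 queue=[T2,T5,T3] holders={T1,T4}
Step 8: signal(T4) -> count=0 queue=[T5,T3] holders={T1,T2}
Step 9: wait(T4) -> count=0 queue=[T5,T3,T4] holders={T1,T2}
Step 10: signal(T2) -> count=0 queue=[T3,T4] holders={T1,T5}
Final holders: T1,T5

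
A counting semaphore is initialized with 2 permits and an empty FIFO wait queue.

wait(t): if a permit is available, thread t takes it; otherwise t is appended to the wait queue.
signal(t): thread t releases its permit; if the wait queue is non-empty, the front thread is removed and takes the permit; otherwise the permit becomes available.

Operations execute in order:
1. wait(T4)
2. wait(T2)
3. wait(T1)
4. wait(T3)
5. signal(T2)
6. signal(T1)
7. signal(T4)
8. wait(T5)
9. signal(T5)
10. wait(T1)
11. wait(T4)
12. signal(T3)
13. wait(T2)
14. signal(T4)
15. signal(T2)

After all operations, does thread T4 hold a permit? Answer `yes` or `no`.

Answer: no

Derivation:
Step 1: wait(T4) -> count=1 queue=[] holders={T4}
Step 2: wait(T2) -> count=0 queue=[] holders={T2,T4}
Step 3: wait(T1) -> count=0 queue=[T1] holders={T2,T4}
Step 4: wait(T3) -> count=0 queue=[T1,T3] holders={T2,T4}
Step 5: signal(T2) -> count=0 queue=[T3] holders={T1,T4}
Step 6: signal(T1) -> count=0 queue=[] holders={T3,T4}
Step 7: signal(T4) -> count=1 queue=[] holders={T3}
Step 8: wait(T5) -> count=0 queue=[] holders={T3,T5}
Step 9: signal(T5) -> count=1 queue=[] holders={T3}
Step 10: wait(T1) -> count=0 queue=[] holders={T1,T3}
Step 11: wait(T4) -> count=0 queue=[T4] holders={T1,T3}
Step 12: signal(T3) -> count=0 queue=[] holders={T1,T4}
Step 13: wait(T2) -> count=0 queue=[T2] holders={T1,T4}
Step 14: signal(T4) -> count=0 queue=[] holders={T1,T2}
Step 15: signal(T2) -> count=1 queue=[] holders={T1}
Final holders: {T1} -> T4 not in holders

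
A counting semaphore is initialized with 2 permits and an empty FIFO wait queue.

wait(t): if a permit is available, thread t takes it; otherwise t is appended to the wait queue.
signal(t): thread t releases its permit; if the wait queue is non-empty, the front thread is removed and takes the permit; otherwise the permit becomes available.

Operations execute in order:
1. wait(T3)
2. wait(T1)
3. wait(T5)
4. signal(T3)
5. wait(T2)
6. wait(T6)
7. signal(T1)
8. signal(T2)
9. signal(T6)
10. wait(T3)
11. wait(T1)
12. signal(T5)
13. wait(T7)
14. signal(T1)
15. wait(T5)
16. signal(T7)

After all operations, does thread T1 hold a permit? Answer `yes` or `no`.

Step 1: wait(T3) -> count=1 queue=[] holders={T3}
Step 2: wait(T1) -> count=0 queue=[] holders={T1,T3}
Step 3: wait(T5) -> count=0 queue=[T5] holders={T1,T3}
Step 4: signal(T3) -> count=0 queue=[] holders={T1,T5}
Step 5: wait(T2) -> count=0 queue=[T2] holders={T1,T5}
Step 6: wait(T6) -> count=0 queue=[T2,T6] holders={T1,T5}
Step 7: signal(T1) -> count=0 queue=[T6] holders={T2,T5}
Step 8: signal(T2) -> count=0 queue=[] holders={T5,T6}
Step 9: signal(T6) -> count=1 queue=[] holders={T5}
Step 10: wait(T3) -> count=0 queue=[] holders={T3,T5}
Step 11: wait(T1) -> count=0 queue=[T1] holders={T3,T5}
Step 12: signal(T5) -> count=0 queue=[] holders={T1,T3}
Step 13: wait(T7) -> count=0 queue=[T7] holders={T1,T3}
Step 14: signal(T1) -> count=0 queue=[] holders={T3,T7}
Step 15: wait(T5) -> count=0 queue=[T5] holders={T3,T7}
Step 16: signal(T7) -> count=0 queue=[] holders={T3,T5}
Final holders: {T3,T5} -> T1 not in holders

Answer: no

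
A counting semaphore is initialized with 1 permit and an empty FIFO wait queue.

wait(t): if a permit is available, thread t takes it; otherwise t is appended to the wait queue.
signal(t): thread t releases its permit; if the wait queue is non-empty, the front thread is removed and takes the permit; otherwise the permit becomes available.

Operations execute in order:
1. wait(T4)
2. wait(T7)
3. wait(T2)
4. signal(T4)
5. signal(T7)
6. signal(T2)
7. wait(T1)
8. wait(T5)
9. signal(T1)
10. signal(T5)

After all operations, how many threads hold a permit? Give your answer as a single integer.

Answer: 0

Derivation:
Step 1: wait(T4) -> count=0 queue=[] holders={T4}
Step 2: wait(T7) -> count=0 queue=[T7] holders={T4}
Step 3: wait(T2) -> count=0 queue=[T7,T2] holders={T4}
Step 4: signal(T4) -> count=0 queue=[T2] holders={T7}
Step 5: signal(T7) -> count=0 queue=[] holders={T2}
Step 6: signal(T2) -> count=1 queue=[] holders={none}
Step 7: wait(T1) -> count=0 queue=[] holders={T1}
Step 8: wait(T5) -> count=0 queue=[T5] holders={T1}
Step 9: signal(T1) -> count=0 queue=[] holders={T5}
Step 10: signal(T5) -> count=1 queue=[] holders={none}
Final holders: {none} -> 0 thread(s)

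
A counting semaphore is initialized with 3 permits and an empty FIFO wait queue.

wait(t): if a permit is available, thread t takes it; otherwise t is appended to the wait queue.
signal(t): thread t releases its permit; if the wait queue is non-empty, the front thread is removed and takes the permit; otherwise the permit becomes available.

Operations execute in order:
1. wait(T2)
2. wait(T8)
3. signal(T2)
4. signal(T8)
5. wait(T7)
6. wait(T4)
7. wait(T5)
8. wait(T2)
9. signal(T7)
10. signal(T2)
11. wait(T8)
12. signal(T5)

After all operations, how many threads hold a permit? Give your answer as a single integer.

Step 1: wait(T2) -> count=2 queue=[] holders={T2}
Step 2: wait(T8) -> count=1 queue=[] holders={T2,T8}
Step 3: signal(T2) -> count=2 queue=[] holders={T8}
Step 4: signal(T8) -> count=3 queue=[] holders={none}
Step 5: wait(T7) -> count=2 queue=[] holders={T7}
Step 6: wait(T4) -> count=1 queue=[] holders={T4,T7}
Step 7: wait(T5) -> count=0 queue=[] holders={T4,T5,T7}
Step 8: wait(T2) -> count=0 queue=[T2] holders={T4,T5,T7}
Step 9: signal(T7) -> count=0 queue=[] holders={T2,T4,T5}
Step 10: signal(T2) -> count=1 queue=[] holders={T4,T5}
Step 11: wait(T8) -> count=0 queue=[] holders={T4,T5,T8}
Step 12: signal(T5) -> count=1 queue=[] holders={T4,T8}
Final holders: {T4,T8} -> 2 thread(s)

Answer: 2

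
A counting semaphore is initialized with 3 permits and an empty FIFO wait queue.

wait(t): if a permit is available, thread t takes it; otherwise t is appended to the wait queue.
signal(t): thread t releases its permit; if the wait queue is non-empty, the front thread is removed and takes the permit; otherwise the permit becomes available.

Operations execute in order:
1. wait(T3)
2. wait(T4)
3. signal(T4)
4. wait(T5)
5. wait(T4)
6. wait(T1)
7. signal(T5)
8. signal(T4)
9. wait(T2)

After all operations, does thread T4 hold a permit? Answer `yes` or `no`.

Step 1: wait(T3) -> count=2 queue=[] holders={T3}
Step 2: wait(T4) -> count=1 queue=[] holders={T3,T4}
Step 3: signal(T4) -> count=2 queue=[] holders={T3}
Step 4: wait(T5) -> count=1 queue=[] holders={T3,T5}
Step 5: wait(T4) -> count=0 queue=[] holders={T3,T4,T5}
Step 6: wait(T1) -> count=0 queue=[T1] holders={T3,T4,T5}
Step 7: signal(T5) -> count=0 queue=[] holders={T1,T3,T4}
Step 8: signal(T4) -> count=1 queue=[] holders={T1,T3}
Step 9: wait(T2) -> count=0 queue=[] holders={T1,T2,T3}
Final holders: {T1,T2,T3} -> T4 not in holders

Answer: no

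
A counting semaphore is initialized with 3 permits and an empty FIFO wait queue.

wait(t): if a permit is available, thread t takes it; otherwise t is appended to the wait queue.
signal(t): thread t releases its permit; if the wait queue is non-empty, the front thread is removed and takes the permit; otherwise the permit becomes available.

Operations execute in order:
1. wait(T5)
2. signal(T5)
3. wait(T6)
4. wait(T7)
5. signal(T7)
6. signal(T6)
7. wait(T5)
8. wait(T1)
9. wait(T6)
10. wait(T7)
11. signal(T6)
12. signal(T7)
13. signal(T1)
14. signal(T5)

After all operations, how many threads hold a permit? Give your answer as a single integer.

Step 1: wait(T5) -> count=2 queue=[] holders={T5}
Step 2: signal(T5) -> count=3 queue=[] holders={none}
Step 3: wait(T6) -> count=2 queue=[] holders={T6}
Step 4: wait(T7) -> count=1 queue=[] holders={T6,T7}
Step 5: signal(T7) -> count=2 queue=[] holders={T6}
Step 6: signal(T6) -> count=3 queue=[] holders={none}
Step 7: wait(T5) -> count=2 queue=[] holders={T5}
Step 8: wait(T1) -> count=1 queue=[] holders={T1,T5}
Step 9: wait(T6) -> count=0 queue=[] holders={T1,T5,T6}
Step 10: wait(T7) -> count=0 queue=[T7] holders={T1,T5,T6}
Step 11: signal(T6) -> count=0 queue=[] holders={T1,T5,T7}
Step 12: signal(T7) -> count=1 queue=[] holders={T1,T5}
Step 13: signal(T1) -> count=2 queue=[] holders={T5}
Step 14: signal(T5) -> count=3 queue=[] holders={none}
Final holders: {none} -> 0 thread(s)

Answer: 0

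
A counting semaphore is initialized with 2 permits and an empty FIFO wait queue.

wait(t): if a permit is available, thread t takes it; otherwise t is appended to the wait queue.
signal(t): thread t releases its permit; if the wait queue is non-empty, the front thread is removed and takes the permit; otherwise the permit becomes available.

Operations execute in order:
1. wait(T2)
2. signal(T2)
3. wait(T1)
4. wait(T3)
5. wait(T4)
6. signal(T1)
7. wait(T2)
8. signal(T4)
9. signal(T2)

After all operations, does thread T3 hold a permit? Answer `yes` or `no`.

Step 1: wait(T2) -> count=1 queue=[] holders={T2}
Step 2: signal(T2) -> count=2 queue=[] holders={none}
Step 3: wait(T1) -> count=1 queue=[] holders={T1}
Step 4: wait(T3) -> count=0 queue=[] holders={T1,T3}
Step 5: wait(T4) -> count=0 queue=[T4] holders={T1,T3}
Step 6: signal(T1) -> count=0 queue=[] holders={T3,T4}
Step 7: wait(T2) -> count=0 queue=[T2] holders={T3,T4}
Step 8: signal(T4) -> count=0 queue=[] holders={T2,T3}
Step 9: signal(T2) -> count=1 queue=[] holders={T3}
Final holders: {T3} -> T3 in holders

Answer: yes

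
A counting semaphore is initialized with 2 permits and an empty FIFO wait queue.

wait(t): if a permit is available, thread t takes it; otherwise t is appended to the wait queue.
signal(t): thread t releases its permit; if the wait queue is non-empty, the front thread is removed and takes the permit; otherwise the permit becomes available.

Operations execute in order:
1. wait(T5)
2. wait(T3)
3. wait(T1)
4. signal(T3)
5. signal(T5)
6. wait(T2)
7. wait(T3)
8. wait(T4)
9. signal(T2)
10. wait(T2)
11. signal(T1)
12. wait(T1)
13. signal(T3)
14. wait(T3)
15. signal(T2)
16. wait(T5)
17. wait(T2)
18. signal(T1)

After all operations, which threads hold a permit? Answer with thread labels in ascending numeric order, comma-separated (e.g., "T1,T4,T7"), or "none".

Step 1: wait(T5) -> count=1 queue=[] holders={T5}
Step 2: wait(T3) -> count=0 queue=[] holders={T3,T5}
Step 3: wait(T1) -> count=0 queue=[T1] holders={T3,T5}
Step 4: signal(T3) -> count=0 queue=[] holders={T1,T5}
Step 5: signal(T5) -> count=1 queue=[] holders={T1}
Step 6: wait(T2) -> count=0 queue=[] holders={T1,T2}
Step 7: wait(T3) -> count=0 queue=[T3] holders={T1,T2}
Step 8: wait(T4) -> count=0 queue=[T3,T4] holders={T1,T2}
Step 9: signal(T2) -> count=0 queue=[T4] holders={T1,T3}
Step 10: wait(T2) -> count=0 queue=[T4,T2] holders={T1,T3}
Step 11: signal(T1) -> count=0 queue=[T2] holders={T3,T4}
Step 12: wait(T1) -> count=0 queue=[T2,T1] holders={T3,T4}
Step 13: signal(T3) -> count=0 queue=[T1] holders={T2,T4}
Step 14: wait(T3) -> count=0 queue=[T1,T3] holders={T2,T4}
Step 15: signal(T2) -> count=0 queue=[T3] holders={T1,T4}
Step 16: wait(T5) -> count=0 queue=[T3,T5] holders={T1,T4}
Step 17: wait(T2) -> count=0 queue=[T3,T5,T2] holders={T1,T4}
Step 18: signal(T1) -> count=0 queue=[T5,T2] holders={T3,T4}
Final holders: T3,T4

Answer: T3,T4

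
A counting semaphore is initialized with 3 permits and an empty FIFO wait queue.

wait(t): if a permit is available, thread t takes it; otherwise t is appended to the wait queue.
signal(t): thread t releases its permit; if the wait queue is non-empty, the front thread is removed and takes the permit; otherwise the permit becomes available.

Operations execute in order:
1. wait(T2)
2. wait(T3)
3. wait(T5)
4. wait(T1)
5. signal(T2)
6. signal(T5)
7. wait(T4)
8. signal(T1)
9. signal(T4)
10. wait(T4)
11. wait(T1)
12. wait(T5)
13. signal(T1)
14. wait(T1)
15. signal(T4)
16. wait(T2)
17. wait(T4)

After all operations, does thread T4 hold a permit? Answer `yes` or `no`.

Answer: no

Derivation:
Step 1: wait(T2) -> count=2 queue=[] holders={T2}
Step 2: wait(T3) -> count=1 queue=[] holders={T2,T3}
Step 3: wait(T5) -> count=0 queue=[] holders={T2,T3,T5}
Step 4: wait(T1) -> count=0 queue=[T1] holders={T2,T3,T5}
Step 5: signal(T2) -> count=0 queue=[] holders={T1,T3,T5}
Step 6: signal(T5) -> count=1 queue=[] holders={T1,T3}
Step 7: wait(T4) -> count=0 queue=[] holders={T1,T3,T4}
Step 8: signal(T1) -> count=1 queue=[] holders={T3,T4}
Step 9: signal(T4) -> count=2 queue=[] holders={T3}
Step 10: wait(T4) -> count=1 queue=[] holders={T3,T4}
Step 11: wait(T1) -> count=0 queue=[] holders={T1,T3,T4}
Step 12: wait(T5) -> count=0 queue=[T5] holders={T1,T3,T4}
Step 13: signal(T1) -> count=0 queue=[] holders={T3,T4,T5}
Step 14: wait(T1) -> count=0 queue=[T1] holders={T3,T4,T5}
Step 15: signal(T4) -> count=0 queue=[] holders={T1,T3,T5}
Step 16: wait(T2) -> count=0 queue=[T2] holders={T1,T3,T5}
Step 17: wait(T4) -> count=0 queue=[T2,T4] holders={T1,T3,T5}
Final holders: {T1,T3,T5} -> T4 not in holders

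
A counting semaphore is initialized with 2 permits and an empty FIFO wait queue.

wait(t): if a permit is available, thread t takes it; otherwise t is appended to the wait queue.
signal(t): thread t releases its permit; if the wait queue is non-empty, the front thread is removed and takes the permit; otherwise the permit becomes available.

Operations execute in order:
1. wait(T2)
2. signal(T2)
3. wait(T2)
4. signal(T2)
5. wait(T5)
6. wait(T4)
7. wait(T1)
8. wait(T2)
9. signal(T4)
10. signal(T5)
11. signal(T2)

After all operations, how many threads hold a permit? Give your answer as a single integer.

Answer: 1

Derivation:
Step 1: wait(T2) -> count=1 queue=[] holders={T2}
Step 2: signal(T2) -> count=2 queue=[] holders={none}
Step 3: wait(T2) -> count=1 queue=[] holders={T2}
Step 4: signal(T2) -> count=2 queue=[] holders={none}
Step 5: wait(T5) -> count=1 queue=[] holders={T5}
Step 6: wait(T4) -> count=0 queue=[] holders={T4,T5}
Step 7: wait(T1) -> count=0 queue=[T1] holders={T4,T5}
Step 8: wait(T2) -> count=0 queue=[T1,T2] holders={T4,T5}
Step 9: signal(T4) -> count=0 queue=[T2] holders={T1,T5}
Step 10: signal(T5) -> count=0 queue=[] holders={T1,T2}
Step 11: signal(T2) -> count=1 queue=[] holders={T1}
Final holders: {T1} -> 1 thread(s)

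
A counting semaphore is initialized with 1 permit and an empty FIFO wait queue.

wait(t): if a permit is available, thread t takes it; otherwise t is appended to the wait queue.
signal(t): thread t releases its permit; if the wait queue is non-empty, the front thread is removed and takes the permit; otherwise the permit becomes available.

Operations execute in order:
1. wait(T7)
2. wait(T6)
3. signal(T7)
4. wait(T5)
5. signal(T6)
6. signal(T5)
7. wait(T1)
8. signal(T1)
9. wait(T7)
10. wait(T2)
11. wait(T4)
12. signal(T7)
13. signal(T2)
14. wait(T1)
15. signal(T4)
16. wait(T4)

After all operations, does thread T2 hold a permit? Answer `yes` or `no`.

Step 1: wait(T7) -> count=0 queue=[] holders={T7}
Step 2: wait(T6) -> count=0 queue=[T6] holders={T7}
Step 3: signal(T7) -> count=0 queue=[] holders={T6}
Step 4: wait(T5) -> count=0 queue=[T5] holders={T6}
Step 5: signal(T6) -> count=0 queue=[] holders={T5}
Step 6: signal(T5) -> count=1 queue=[] holders={none}
Step 7: wait(T1) -> count=0 queue=[] holders={T1}
Step 8: signal(T1) -> count=1 queue=[] holders={none}
Step 9: wait(T7) -> count=0 queue=[] holders={T7}
Step 10: wait(T2) -> count=0 queue=[T2] holders={T7}
Step 11: wait(T4) -> count=0 queue=[T2,T4] holders={T7}
Step 12: signal(T7) -> count=0 queue=[T4] holders={T2}
Step 13: signal(T2) -> count=0 queue=[] holders={T4}
Step 14: wait(T1) -> count=0 queue=[T1] holders={T4}
Step 15: signal(T4) -> count=0 queue=[] holders={T1}
Step 16: wait(T4) -> count=0 queue=[T4] holders={T1}
Final holders: {T1} -> T2 not in holders

Answer: no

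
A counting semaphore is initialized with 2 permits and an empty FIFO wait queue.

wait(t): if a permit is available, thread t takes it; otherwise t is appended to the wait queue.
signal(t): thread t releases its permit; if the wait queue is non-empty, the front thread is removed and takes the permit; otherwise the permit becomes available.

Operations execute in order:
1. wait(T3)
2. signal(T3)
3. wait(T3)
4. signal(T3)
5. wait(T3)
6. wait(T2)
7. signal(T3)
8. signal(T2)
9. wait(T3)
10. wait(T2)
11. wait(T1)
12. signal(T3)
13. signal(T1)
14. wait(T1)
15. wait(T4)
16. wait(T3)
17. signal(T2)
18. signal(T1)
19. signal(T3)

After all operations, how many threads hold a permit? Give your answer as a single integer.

Answer: 1

Derivation:
Step 1: wait(T3) -> count=1 queue=[] holders={T3}
Step 2: signal(T3) -> count=2 queue=[] holders={none}
Step 3: wait(T3) -> count=1 queue=[] holders={T3}
Step 4: signal(T3) -> count=2 queue=[] holders={none}
Step 5: wait(T3) -> count=1 queue=[] holders={T3}
Step 6: wait(T2) -> count=0 queue=[] holders={T2,T3}
Step 7: signal(T3) -> count=1 queue=[] holders={T2}
Step 8: signal(T2) -> count=2 queue=[] holders={none}
Step 9: wait(T3) -> count=1 queue=[] holders={T3}
Step 10: wait(T2) -> count=0 queue=[] holders={T2,T3}
Step 11: wait(T1) -> count=0 queue=[T1] holders={T2,T3}
Step 12: signal(T3) -> count=0 queue=[] holders={T1,T2}
Step 13: signal(T1) -> count=1 queue=[] holders={T2}
Step 14: wait(T1) -> count=0 queue=[] holders={T1,T2}
Step 15: wait(T4) -> count=0 queue=[T4] holders={T1,T2}
Step 16: wait(T3) -> count=0 queue=[T4,T3] holders={T1,T2}
Step 17: signal(T2) -> count=0 queue=[T3] holders={T1,T4}
Step 18: signal(T1) -> count=0 queue=[] holders={T3,T4}
Step 19: signal(T3) -> count=1 queue=[] holders={T4}
Final holders: {T4} -> 1 thread(s)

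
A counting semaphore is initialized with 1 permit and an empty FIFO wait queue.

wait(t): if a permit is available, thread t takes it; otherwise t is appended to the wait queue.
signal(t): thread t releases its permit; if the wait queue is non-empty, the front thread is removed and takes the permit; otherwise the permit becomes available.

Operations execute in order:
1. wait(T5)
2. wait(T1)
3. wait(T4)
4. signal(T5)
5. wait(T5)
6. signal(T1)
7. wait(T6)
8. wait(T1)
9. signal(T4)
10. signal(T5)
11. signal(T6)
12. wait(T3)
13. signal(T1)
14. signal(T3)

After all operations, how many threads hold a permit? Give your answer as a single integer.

Answer: 0

Derivation:
Step 1: wait(T5) -> count=0 queue=[] holders={T5}
Step 2: wait(T1) -> count=0 queue=[T1] holders={T5}
Step 3: wait(T4) -> count=0 queue=[T1,T4] holders={T5}
Step 4: signal(T5) -> count=0 queue=[T4] holders={T1}
Step 5: wait(T5) -> count=0 queue=[T4,T5] holders={T1}
Step 6: signal(T1) -> count=0 queue=[T5] holders={T4}
Step 7: wait(T6) -> count=0 queue=[T5,T6] holders={T4}
Step 8: wait(T1) -> count=0 queue=[T5,T6,T1] holders={T4}
Step 9: signal(T4) -> count=0 queue=[T6,T1] holders={T5}
Step 10: signal(T5) -> count=0 queue=[T1] holders={T6}
Step 11: signal(T6) -> count=0 queue=[] holders={T1}
Step 12: wait(T3) -> count=0 queue=[T3] holders={T1}
Step 13: signal(T1) -> count=0 queue=[] holders={T3}
Step 14: signal(T3) -> count=1 queue=[] holders={none}
Final holders: {none} -> 0 thread(s)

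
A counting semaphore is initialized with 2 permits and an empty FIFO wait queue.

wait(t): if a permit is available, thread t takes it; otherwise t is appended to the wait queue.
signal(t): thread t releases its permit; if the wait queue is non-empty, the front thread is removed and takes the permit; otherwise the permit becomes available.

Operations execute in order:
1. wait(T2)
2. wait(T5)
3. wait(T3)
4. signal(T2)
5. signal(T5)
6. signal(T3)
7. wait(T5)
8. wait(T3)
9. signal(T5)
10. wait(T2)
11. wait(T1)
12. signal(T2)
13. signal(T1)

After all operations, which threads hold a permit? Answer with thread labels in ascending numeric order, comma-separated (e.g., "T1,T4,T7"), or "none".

Answer: T3

Derivation:
Step 1: wait(T2) -> count=1 queue=[] holders={T2}
Step 2: wait(T5) -> count=0 queue=[] holders={T2,T5}
Step 3: wait(T3) -> count=0 queue=[T3] holders={T2,T5}
Step 4: signal(T2) -> count=0 queue=[] holders={T3,T5}
Step 5: signal(T5) -> count=1 queue=[] holders={T3}
Step 6: signal(T3) -> count=2 queue=[] holders={none}
Step 7: wait(T5) -> count=1 queue=[] holders={T5}
Step 8: wait(T3) -> count=0 queue=[] holders={T3,T5}
Step 9: signal(T5) -> count=1 queue=[] holders={T3}
Step 10: wait(T2) -> count=0 queue=[] holders={T2,T3}
Step 11: wait(T1) -> count=0 queue=[T1] holders={T2,T3}
Step 12: signal(T2) -> count=0 queue=[] holders={T1,T3}
Step 13: signal(T1) -> count=1 queue=[] holders={T3}
Final holders: T3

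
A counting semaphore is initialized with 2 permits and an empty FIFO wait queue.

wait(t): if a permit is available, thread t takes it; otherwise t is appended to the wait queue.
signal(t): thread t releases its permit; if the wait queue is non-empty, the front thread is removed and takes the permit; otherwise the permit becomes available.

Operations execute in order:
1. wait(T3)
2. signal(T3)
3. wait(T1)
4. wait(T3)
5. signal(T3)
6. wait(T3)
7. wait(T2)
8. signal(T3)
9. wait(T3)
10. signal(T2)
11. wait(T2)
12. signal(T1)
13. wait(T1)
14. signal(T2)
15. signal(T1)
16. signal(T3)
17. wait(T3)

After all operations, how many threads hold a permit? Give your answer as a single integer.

Answer: 1

Derivation:
Step 1: wait(T3) -> count=1 queue=[] holders={T3}
Step 2: signal(T3) -> count=2 queue=[] holders={none}
Step 3: wait(T1) -> count=1 queue=[] holders={T1}
Step 4: wait(T3) -> count=0 queue=[] holders={T1,T3}
Step 5: signal(T3) -> count=1 queue=[] holders={T1}
Step 6: wait(T3) -> count=0 queue=[] holders={T1,T3}
Step 7: wait(T2) -> count=0 queue=[T2] holders={T1,T3}
Step 8: signal(T3) -> count=0 queue=[] holders={T1,T2}
Step 9: wait(T3) -> count=0 queue=[T3] holders={T1,T2}
Step 10: signal(T2) -> count=0 queue=[] holders={T1,T3}
Step 11: wait(T2) -> count=0 queue=[T2] holders={T1,T3}
Step 12: signal(T1) -> count=0 queue=[] holders={T2,T3}
Step 13: wait(T1) -> count=0 queue=[T1] holders={T2,T3}
Step 14: signal(T2) -> count=0 queue=[] holders={T1,T3}
Step 15: signal(T1) -> count=1 queue=[] holders={T3}
Step 16: signal(T3) -> count=2 queue=[] holders={none}
Step 17: wait(T3) -> count=1 queue=[] holders={T3}
Final holders: {T3} -> 1 thread(s)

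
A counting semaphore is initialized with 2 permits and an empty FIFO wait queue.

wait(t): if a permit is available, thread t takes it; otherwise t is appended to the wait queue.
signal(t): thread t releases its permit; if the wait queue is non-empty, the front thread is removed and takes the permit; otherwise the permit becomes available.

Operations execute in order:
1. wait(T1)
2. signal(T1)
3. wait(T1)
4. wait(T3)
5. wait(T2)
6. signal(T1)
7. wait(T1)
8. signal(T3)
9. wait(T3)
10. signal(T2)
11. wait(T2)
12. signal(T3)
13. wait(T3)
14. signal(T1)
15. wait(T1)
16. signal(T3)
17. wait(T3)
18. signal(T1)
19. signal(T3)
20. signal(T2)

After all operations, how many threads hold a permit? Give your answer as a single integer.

Answer: 0

Derivation:
Step 1: wait(T1) -> count=1 queue=[] holders={T1}
Step 2: signal(T1) -> count=2 queue=[] holders={none}
Step 3: wait(T1) -> count=1 queue=[] holders={T1}
Step 4: wait(T3) -> count=0 queue=[] holders={T1,T3}
Step 5: wait(T2) -> count=0 queue=[T2] holders={T1,T3}
Step 6: signal(T1) -> count=0 queue=[] holders={T2,T3}
Step 7: wait(T1) -> count=0 queue=[T1] holders={T2,T3}
Step 8: signal(T3) -> count=0 queue=[] holders={T1,T2}
Step 9: wait(T3) -> count=0 queue=[T3] holders={T1,T2}
Step 10: signal(T2) -> count=0 queue=[] holders={T1,T3}
Step 11: wait(T2) -> count=0 queue=[T2] holders={T1,T3}
Step 12: signal(T3) -> count=0 queue=[] holders={T1,T2}
Step 13: wait(T3) -> count=0 queue=[T3] holders={T1,T2}
Step 14: signal(T1) -> count=0 queue=[] holders={T2,T3}
Step 15: wait(T1) -> count=0 queue=[T1] holders={T2,T3}
Step 16: signal(T3) -> count=0 queue=[] holders={T1,T2}
Step 17: wait(T3) -> count=0 queue=[T3] holders={T1,T2}
Step 18: signal(T1) -> count=0 queue=[] holders={T2,T3}
Step 19: signal(T3) -> count=1 queue=[] holders={T2}
Step 20: signal(T2) -> count=2 queue=[] holders={none}
Final holders: {none} -> 0 thread(s)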